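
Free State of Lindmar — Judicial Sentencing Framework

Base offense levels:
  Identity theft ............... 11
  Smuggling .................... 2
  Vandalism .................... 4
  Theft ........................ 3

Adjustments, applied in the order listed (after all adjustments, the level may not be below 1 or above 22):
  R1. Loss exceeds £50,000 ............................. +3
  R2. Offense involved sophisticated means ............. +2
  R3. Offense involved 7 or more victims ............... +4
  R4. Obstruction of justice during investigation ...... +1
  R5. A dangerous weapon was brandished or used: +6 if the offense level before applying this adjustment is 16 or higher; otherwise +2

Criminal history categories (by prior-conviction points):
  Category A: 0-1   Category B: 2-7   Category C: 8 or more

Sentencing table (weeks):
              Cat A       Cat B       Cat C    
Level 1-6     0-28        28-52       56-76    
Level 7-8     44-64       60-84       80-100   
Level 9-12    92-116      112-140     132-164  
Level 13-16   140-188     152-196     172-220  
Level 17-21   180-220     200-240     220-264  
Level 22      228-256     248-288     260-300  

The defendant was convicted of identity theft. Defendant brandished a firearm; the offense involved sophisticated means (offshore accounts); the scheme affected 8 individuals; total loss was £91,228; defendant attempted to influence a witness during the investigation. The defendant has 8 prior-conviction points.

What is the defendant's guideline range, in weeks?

260-300 weeks

Base offense level for identity theft: 11.
R1 applies: 11 + 3 = 14.
R2 applies: 14 + 2 = 16.
R3 applies: 16 + 4 = 20.
R4 applies: 20 + 1 = 21.
R5 applies (level before this adjustment is 21 ≥ 16, so +6): 21 + 6 = 27.
Level 27 exceeds the maximum of 22; capped at 22.
Final offense level: 22.
Criminal history: 8 prior points → Category C (8+).
Level 22 falls in the 22 band.
Grid: Level 22 × Category C = 260-300 weeks.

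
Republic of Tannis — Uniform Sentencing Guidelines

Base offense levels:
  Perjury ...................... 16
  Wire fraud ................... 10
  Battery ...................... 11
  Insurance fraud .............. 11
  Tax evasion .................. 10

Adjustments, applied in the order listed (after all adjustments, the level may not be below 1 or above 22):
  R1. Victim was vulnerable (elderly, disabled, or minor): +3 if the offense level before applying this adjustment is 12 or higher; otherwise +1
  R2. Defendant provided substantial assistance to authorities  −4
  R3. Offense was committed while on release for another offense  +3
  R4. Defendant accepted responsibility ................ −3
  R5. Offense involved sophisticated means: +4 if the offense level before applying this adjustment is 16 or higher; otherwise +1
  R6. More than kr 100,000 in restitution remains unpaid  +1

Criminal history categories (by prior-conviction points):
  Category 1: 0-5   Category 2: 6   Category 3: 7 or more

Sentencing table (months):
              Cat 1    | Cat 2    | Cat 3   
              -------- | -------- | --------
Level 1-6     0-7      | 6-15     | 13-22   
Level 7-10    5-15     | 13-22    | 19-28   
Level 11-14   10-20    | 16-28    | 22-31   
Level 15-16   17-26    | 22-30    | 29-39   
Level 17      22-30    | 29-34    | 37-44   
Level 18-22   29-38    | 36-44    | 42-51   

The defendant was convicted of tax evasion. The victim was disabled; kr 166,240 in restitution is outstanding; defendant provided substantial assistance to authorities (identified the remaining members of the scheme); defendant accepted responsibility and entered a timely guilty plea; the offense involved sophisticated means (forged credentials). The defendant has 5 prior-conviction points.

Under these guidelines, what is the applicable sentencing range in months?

Base offense level for tax evasion: 10.
R1 applies (level before this adjustment is 10 < 12, so +1): 10 + 1 = 11.
R2 applies: 11 − 4 = 7.
R3 does not apply.
R4 applies: 7 − 3 = 4.
R5 applies (level before this adjustment is 4 < 16, so +1): 4 + 1 = 5.
R6 applies: 5 + 1 = 6.
Final offense level: 6.
Criminal history: 5 prior points → Category 1 (0-5).
Level 6 falls in the 1-6 band.
Grid: Level 1-6 × Category 1 = 0-7 months.

0-7 months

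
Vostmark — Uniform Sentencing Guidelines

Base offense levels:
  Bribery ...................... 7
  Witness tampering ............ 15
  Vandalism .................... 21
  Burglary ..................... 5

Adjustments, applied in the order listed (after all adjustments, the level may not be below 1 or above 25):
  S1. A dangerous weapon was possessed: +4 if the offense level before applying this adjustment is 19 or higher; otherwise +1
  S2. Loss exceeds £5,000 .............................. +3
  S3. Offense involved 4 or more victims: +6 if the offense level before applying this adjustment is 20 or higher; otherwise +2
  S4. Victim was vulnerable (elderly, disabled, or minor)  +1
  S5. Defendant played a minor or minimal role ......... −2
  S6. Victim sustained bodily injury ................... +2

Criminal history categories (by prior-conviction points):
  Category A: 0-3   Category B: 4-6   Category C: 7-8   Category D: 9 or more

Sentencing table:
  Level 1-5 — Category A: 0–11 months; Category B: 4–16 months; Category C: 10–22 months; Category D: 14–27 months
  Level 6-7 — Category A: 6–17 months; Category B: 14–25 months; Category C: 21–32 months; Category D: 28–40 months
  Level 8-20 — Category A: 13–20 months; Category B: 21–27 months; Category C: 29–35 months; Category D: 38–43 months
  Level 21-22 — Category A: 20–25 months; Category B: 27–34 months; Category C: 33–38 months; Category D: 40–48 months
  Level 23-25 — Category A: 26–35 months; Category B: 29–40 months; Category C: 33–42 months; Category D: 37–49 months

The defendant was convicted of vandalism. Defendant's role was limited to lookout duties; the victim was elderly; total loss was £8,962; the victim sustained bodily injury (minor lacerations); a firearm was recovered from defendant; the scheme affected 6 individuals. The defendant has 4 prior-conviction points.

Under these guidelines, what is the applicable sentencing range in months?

29-40 months

Base offense level for vandalism: 21.
S1 applies (level before this adjustment is 21 ≥ 19, so +4): 21 + 4 = 25.
S2 applies: 25 + 3 = 28.
S3 applies (level before this adjustment is 28 ≥ 20, so +6): 28 + 6 = 34.
S4 applies: 34 + 1 = 35.
S5 applies: 35 − 2 = 33.
S6 applies: 33 + 2 = 35.
Level 35 exceeds the maximum of 25; capped at 25.
Final offense level: 25.
Criminal history: 4 prior points → Category B (4-6).
Level 25 falls in the 23-25 band.
Grid: Level 23-25 × Category B = 29-40 months.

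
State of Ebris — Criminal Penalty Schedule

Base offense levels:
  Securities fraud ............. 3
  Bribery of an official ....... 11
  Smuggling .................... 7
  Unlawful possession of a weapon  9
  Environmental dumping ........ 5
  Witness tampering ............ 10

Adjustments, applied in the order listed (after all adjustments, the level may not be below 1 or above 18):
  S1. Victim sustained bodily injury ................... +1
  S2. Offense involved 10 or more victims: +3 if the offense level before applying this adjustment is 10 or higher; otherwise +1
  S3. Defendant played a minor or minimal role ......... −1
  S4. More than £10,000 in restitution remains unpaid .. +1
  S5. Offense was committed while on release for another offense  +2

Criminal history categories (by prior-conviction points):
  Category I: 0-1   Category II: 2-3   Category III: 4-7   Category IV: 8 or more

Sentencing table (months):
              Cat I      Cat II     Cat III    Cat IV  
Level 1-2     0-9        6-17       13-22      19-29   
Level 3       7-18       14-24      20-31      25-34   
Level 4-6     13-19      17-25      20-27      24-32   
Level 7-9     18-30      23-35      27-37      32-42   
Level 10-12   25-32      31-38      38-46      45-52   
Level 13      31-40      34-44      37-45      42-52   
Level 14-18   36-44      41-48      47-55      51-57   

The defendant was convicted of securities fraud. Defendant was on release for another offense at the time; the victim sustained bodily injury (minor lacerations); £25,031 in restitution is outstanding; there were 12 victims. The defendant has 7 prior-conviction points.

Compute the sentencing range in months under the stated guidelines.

27-37 months

Base offense level for securities fraud: 3.
S1 applies: 3 + 1 = 4.
S2 applies (level before this adjustment is 4 < 10, so +1): 4 + 1 = 5.
S3 does not apply.
S4 applies: 5 + 1 = 6.
S5 applies: 6 + 2 = 8.
Final offense level: 8.
Criminal history: 7 prior points → Category III (4-7).
Level 8 falls in the 7-9 band.
Grid: Level 7-9 × Category III = 27-37 months.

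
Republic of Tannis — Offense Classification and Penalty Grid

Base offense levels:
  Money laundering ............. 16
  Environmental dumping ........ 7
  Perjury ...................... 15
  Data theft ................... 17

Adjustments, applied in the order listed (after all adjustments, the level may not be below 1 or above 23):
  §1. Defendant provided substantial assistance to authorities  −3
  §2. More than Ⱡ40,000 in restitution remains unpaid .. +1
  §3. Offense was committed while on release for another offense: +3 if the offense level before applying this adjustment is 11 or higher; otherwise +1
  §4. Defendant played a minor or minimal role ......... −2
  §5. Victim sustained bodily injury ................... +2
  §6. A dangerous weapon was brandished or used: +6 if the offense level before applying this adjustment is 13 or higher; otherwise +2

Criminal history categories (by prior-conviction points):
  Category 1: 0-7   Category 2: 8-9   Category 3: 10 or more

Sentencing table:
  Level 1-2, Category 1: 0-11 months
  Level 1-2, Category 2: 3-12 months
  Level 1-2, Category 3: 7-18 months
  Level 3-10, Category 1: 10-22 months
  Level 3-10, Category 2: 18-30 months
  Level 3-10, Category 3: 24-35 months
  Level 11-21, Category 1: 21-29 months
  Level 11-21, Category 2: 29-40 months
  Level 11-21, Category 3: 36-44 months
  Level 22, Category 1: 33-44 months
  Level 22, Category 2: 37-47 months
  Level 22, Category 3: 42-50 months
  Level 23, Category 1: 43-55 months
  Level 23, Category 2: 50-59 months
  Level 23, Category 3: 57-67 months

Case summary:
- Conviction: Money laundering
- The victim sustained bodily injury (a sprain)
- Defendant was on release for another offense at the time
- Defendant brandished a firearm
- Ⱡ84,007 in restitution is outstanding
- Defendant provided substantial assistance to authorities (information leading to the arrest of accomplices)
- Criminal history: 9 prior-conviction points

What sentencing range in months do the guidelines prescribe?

50-59 months

Base offense level for money laundering: 16.
§1 applies: 16 − 3 = 13.
§2 applies: 13 + 1 = 14.
§3 applies (level before this adjustment is 14 ≥ 11, so +3): 14 + 3 = 17.
§5 applies: 17 + 2 = 19.
§6 applies (level before this adjustment is 19 ≥ 13, so +6): 19 + 6 = 25.
Level 25 exceeds the maximum of 23; capped at 23.
Final offense level: 23.
Criminal history: 9 prior points → Category 2 (8-9).
Level 23 falls in the 23 band.
Grid: Level 23 × Category 2 = 50-59 months.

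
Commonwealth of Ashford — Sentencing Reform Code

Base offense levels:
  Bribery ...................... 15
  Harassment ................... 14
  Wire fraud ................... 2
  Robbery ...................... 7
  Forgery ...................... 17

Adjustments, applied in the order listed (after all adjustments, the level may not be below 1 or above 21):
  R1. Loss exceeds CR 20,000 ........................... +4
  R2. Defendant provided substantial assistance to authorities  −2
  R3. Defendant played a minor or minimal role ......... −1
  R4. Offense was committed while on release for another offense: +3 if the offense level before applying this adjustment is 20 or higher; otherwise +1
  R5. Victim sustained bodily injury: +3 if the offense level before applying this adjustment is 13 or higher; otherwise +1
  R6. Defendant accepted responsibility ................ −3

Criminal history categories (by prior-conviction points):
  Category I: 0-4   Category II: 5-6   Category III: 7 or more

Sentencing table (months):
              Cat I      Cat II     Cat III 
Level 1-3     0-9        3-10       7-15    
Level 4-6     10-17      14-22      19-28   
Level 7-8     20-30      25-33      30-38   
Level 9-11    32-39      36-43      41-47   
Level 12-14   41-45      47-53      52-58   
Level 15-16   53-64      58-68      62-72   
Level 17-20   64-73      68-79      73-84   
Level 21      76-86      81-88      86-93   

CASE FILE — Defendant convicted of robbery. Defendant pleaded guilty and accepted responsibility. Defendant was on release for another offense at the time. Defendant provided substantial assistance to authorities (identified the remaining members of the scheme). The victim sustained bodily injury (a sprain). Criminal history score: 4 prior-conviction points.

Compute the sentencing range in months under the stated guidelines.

10-17 months

Base offense level for robbery: 7.
R2 applies: 7 − 2 = 5.
R3 does not apply.
R4 applies (level before this adjustment is 5 < 20, so +1): 5 + 1 = 6.
R5 applies (level before this adjustment is 6 < 13, so +1): 6 + 1 = 7.
R6 applies: 7 − 3 = 4.
Final offense level: 4.
Criminal history: 4 prior points → Category I (0-4).
Level 4 falls in the 4-6 band.
Grid: Level 4-6 × Category I = 10-17 months.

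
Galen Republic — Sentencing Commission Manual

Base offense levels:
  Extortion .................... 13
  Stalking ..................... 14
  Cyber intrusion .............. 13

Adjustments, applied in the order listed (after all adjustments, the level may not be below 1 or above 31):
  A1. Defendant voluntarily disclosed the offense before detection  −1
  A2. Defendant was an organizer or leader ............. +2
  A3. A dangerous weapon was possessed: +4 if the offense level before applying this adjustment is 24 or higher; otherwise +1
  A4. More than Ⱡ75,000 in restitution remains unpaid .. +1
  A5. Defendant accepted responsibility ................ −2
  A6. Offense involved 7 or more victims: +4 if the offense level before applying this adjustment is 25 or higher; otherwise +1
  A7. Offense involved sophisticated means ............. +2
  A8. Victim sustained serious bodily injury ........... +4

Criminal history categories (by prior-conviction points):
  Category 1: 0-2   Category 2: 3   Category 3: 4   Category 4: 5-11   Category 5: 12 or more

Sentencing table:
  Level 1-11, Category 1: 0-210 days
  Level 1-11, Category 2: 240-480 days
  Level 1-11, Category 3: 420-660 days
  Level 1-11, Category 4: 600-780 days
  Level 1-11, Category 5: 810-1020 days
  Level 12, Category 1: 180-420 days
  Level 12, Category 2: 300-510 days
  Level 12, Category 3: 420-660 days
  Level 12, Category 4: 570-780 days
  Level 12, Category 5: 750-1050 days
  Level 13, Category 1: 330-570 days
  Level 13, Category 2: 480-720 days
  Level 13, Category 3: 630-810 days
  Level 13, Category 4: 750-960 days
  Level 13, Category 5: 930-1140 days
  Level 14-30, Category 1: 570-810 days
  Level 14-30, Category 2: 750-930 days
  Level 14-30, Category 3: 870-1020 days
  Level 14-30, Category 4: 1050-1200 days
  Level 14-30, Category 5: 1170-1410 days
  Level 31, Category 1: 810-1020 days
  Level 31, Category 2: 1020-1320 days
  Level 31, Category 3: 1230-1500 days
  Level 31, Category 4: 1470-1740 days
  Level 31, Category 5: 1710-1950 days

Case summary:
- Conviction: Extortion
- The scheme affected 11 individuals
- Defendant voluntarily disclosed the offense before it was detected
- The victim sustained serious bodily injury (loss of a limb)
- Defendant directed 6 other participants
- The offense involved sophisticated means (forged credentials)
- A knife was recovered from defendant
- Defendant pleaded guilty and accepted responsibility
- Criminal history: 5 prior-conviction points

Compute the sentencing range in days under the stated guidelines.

1050-1200 days

Base offense level for extortion: 13.
A1 applies: 13 − 1 = 12.
A2 applies: 12 + 2 = 14.
A3 applies (level before this adjustment is 14 < 24, so +1): 14 + 1 = 15.
A5 applies: 15 − 2 = 13.
A6 applies (level before this adjustment is 13 < 25, so +1): 13 + 1 = 14.
A7 applies: 14 + 2 = 16.
A8 applies: 16 + 4 = 20.
Final offense level: 20.
Criminal history: 5 prior points → Category 4 (5-11).
Level 20 falls in the 14-30 band.
Grid: Level 14-30 × Category 4 = 1050-1200 days.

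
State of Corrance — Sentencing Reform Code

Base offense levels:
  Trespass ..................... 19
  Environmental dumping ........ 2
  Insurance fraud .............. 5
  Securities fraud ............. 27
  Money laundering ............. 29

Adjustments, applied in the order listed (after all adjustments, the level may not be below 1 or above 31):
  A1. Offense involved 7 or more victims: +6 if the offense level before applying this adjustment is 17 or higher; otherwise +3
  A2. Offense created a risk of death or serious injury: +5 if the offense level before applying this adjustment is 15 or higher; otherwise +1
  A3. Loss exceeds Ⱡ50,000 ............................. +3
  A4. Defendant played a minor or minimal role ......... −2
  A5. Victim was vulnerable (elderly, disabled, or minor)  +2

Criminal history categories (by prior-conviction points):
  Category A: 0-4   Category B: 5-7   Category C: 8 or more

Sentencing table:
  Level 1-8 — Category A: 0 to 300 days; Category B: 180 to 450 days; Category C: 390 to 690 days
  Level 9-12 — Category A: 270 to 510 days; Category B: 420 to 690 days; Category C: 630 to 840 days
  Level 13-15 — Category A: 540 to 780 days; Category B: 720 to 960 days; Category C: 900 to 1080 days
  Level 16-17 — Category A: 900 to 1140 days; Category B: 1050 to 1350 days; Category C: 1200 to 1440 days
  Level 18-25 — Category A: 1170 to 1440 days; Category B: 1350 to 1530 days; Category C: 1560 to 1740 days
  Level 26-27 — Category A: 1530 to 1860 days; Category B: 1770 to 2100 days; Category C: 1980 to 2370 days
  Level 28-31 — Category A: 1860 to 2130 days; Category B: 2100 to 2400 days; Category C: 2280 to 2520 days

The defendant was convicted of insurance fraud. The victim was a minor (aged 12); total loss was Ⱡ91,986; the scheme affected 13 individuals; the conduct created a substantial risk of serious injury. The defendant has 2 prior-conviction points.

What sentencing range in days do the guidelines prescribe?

540-780 days

Base offense level for insurance fraud: 5.
A1 applies (level before this adjustment is 5 < 17, so +3): 5 + 3 = 8.
A2 applies (level before this adjustment is 8 < 15, so +1): 8 + 1 = 9.
A3 applies: 9 + 3 = 12.
A4 does not apply.
A5 applies: 12 + 2 = 14.
Final offense level: 14.
Criminal history: 2 prior points → Category A (0-4).
Level 14 falls in the 13-15 band.
Grid: Level 13-15 × Category A = 540-780 days.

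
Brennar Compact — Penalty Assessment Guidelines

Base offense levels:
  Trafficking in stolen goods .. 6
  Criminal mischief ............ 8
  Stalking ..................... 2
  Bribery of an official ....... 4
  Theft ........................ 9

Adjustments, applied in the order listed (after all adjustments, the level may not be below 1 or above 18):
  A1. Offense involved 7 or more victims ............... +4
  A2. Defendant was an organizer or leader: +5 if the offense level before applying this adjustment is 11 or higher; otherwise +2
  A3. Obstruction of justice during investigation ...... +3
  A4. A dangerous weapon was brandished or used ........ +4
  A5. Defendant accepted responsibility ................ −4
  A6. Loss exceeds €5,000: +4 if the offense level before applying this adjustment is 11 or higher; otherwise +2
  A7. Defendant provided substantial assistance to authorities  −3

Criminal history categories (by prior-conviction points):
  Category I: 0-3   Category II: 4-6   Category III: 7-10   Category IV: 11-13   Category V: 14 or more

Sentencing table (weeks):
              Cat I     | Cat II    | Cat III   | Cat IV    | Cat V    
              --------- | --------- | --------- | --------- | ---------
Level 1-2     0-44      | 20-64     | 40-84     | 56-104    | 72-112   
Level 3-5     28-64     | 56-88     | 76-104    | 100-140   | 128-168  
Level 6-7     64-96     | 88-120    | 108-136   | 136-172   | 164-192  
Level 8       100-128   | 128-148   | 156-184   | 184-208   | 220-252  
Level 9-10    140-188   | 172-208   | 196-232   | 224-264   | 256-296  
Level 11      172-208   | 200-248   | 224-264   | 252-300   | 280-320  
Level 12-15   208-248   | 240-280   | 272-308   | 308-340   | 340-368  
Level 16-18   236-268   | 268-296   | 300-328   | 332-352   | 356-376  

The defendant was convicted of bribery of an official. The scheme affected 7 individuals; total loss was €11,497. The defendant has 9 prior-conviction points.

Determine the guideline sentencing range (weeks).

196-232 weeks

Base offense level for bribery of an official: 4.
A1 applies: 4 + 4 = 8.
A3 does not apply.
A5 does not apply.
A6 applies (level before this adjustment is 8 < 11, so +2): 8 + 2 = 10.
Final offense level: 10.
Criminal history: 9 prior points → Category III (7-10).
Level 10 falls in the 9-10 band.
Grid: Level 9-10 × Category III = 196-232 weeks.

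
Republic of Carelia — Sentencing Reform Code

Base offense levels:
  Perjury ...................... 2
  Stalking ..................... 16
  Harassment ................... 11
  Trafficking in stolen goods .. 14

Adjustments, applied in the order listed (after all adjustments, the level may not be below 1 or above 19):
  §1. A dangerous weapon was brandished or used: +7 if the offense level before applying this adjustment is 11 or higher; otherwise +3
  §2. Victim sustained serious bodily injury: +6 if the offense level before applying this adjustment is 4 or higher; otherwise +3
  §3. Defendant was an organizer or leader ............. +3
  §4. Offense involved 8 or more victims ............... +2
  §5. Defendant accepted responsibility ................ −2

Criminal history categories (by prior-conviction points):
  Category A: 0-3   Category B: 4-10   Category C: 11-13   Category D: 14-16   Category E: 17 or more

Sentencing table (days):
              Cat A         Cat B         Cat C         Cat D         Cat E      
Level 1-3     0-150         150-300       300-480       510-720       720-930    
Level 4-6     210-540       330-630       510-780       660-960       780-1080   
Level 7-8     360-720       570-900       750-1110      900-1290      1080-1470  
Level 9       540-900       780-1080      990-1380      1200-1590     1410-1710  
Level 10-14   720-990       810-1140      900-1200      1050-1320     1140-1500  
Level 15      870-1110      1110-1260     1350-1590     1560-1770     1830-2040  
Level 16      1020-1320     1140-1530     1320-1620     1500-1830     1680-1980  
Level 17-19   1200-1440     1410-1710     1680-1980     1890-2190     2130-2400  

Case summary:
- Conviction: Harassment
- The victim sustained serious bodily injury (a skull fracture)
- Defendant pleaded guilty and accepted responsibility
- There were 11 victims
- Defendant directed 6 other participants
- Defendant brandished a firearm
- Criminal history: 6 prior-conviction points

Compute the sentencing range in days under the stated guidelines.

1410-1710 days

Base offense level for harassment: 11.
§1 applies (level before this adjustment is 11 ≥ 11, so +7): 11 + 7 = 18.
§2 applies (level before this adjustment is 18 ≥ 4, so +6): 18 + 6 = 24.
§3 applies: 24 + 3 = 27.
§4 applies: 27 + 2 = 29.
§5 applies: 29 − 2 = 27.
Level 27 exceeds the maximum of 19; capped at 19.
Final offense level: 19.
Criminal history: 6 prior points → Category B (4-10).
Level 19 falls in the 17-19 band.
Grid: Level 17-19 × Category B = 1410-1710 days.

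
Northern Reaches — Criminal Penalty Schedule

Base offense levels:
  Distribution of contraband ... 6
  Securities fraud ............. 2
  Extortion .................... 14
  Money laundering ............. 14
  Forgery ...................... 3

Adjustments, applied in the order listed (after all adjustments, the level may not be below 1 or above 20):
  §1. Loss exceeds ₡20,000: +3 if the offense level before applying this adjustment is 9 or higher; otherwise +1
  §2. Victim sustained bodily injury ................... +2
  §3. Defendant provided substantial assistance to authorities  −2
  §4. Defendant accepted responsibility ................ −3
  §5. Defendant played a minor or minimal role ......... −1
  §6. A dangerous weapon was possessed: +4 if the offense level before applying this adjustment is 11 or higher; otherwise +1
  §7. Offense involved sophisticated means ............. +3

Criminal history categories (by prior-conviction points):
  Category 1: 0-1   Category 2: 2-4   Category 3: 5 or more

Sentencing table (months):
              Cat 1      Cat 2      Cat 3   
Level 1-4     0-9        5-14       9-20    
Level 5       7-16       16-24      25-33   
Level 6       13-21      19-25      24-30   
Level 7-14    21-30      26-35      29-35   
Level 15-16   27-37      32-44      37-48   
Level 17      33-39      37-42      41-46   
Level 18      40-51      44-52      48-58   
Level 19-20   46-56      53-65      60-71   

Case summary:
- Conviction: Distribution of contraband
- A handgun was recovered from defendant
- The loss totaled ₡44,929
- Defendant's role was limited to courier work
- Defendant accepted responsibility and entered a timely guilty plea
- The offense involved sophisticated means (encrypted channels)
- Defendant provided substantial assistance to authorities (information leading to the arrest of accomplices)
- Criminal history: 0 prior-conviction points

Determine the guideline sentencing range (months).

7-16 months

Base offense level for distribution of contraband: 6.
§1 applies (level before this adjustment is 6 < 9, so +1): 6 + 1 = 7.
§3 applies: 7 − 2 = 5.
§4 applies: 5 − 3 = 2.
§5 applies: 2 − 1 = 1.
§6 applies (level before this adjustment is 1 < 11, so +1): 1 + 1 = 2.
§7 applies: 2 + 3 = 5.
Final offense level: 5.
Criminal history: 0 prior points → Category 1 (0-1).
Level 5 falls in the 5 band.
Grid: Level 5 × Category 1 = 7-16 months.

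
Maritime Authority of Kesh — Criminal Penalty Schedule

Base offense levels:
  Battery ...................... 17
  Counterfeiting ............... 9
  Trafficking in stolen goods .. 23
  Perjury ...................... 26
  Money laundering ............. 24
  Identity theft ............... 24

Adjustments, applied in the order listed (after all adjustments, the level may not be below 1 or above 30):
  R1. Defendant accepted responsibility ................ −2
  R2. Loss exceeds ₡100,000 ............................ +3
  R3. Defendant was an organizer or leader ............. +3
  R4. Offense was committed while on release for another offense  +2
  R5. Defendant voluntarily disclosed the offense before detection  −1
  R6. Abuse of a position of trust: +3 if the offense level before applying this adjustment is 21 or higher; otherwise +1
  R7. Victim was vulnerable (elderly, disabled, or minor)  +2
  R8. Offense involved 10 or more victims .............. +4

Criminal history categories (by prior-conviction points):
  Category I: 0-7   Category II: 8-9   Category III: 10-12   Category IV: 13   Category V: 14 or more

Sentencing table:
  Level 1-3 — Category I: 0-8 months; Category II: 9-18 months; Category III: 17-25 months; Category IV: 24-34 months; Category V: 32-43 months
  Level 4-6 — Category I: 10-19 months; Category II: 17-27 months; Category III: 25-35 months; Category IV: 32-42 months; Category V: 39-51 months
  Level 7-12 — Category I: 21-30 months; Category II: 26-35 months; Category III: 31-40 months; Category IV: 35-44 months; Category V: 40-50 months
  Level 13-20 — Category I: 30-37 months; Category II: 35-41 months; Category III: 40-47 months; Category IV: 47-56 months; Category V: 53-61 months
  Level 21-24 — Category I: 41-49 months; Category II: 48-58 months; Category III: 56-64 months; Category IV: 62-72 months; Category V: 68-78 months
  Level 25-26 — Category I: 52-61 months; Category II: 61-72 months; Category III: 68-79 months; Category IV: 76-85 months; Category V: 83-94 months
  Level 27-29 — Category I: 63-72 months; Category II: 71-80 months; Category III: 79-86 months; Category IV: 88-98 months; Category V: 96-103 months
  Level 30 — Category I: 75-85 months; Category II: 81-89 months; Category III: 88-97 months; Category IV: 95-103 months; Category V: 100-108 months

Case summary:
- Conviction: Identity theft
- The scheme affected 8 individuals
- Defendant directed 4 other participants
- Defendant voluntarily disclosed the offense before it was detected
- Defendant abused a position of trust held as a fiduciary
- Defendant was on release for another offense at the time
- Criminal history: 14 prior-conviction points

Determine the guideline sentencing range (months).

Base offense level for identity theft: 24.
R1 does not apply.
R3 applies: 24 + 3 = 27.
R4 applies: 27 + 2 = 29.
R5 applies: 29 − 1 = 28.
R6 applies (level before this adjustment is 28 ≥ 21, so +3): 28 + 3 = 31.
R7 does not apply.
R8 does not apply.
Level 31 exceeds the maximum of 30; capped at 30.
Final offense level: 30.
Criminal history: 14 prior points → Category V (14+).
Level 30 falls in the 30 band.
Grid: Level 30 × Category V = 100-108 months.

100-108 months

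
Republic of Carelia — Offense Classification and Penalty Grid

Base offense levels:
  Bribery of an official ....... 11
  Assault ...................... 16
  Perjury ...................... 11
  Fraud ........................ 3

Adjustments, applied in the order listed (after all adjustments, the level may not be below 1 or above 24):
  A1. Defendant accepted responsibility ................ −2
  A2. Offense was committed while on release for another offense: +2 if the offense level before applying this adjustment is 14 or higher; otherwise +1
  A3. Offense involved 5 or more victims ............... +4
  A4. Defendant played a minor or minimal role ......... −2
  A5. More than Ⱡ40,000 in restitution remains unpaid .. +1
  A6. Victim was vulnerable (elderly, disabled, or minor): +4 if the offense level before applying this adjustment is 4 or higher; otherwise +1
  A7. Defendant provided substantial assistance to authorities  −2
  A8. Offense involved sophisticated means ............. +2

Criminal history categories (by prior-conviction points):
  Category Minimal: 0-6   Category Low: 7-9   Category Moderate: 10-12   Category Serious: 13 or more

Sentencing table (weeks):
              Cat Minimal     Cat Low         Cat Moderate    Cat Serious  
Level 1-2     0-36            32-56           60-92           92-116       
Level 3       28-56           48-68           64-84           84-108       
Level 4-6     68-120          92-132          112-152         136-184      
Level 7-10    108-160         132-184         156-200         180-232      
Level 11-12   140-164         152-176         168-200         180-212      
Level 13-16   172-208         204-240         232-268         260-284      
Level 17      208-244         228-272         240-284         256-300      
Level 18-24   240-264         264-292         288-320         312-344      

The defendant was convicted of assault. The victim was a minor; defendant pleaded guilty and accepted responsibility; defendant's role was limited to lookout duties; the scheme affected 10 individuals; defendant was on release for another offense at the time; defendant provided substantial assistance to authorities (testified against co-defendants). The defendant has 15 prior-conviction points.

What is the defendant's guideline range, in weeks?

Base offense level for assault: 16.
A1 applies: 16 − 2 = 14.
A2 applies (level before this adjustment is 14 ≥ 14, so +2): 14 + 2 = 16.
A3 applies: 16 + 4 = 20.
A4 applies: 20 − 2 = 18.
A6 applies (level before this adjustment is 18 ≥ 4, so +4): 18 + 4 = 22.
A7 applies: 22 − 2 = 20.
A8 does not apply.
Final offense level: 20.
Criminal history: 15 prior points → Category Serious (13+).
Level 20 falls in the 18-24 band.
Grid: Level 18-24 × Category Serious = 312-344 weeks.

312-344 weeks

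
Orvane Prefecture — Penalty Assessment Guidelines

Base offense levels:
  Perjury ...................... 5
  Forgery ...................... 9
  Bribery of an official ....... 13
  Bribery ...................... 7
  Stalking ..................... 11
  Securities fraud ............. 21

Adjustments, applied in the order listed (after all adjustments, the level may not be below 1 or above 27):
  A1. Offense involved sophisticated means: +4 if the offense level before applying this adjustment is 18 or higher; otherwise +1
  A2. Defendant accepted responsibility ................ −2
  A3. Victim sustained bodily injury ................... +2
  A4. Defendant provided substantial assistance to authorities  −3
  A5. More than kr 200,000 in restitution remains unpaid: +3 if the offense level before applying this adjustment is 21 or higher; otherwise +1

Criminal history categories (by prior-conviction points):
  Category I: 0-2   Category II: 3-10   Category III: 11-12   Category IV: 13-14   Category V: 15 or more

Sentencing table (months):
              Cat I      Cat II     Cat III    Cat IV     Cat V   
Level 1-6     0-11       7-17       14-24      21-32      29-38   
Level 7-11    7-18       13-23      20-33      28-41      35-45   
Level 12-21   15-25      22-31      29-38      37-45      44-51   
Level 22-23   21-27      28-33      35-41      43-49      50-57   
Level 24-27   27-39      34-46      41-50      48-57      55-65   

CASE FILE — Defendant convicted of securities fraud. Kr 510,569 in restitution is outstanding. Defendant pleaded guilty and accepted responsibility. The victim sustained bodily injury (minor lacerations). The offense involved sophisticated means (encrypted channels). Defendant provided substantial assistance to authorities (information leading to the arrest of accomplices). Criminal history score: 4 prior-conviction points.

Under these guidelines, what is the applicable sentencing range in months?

34-46 months

Base offense level for securities fraud: 21.
A1 applies (level before this adjustment is 21 ≥ 18, so +4): 21 + 4 = 25.
A2 applies: 25 − 2 = 23.
A3 applies: 23 + 2 = 25.
A4 applies: 25 − 3 = 22.
A5 applies (level before this adjustment is 22 ≥ 21, so +3): 22 + 3 = 25.
Final offense level: 25.
Criminal history: 4 prior points → Category II (3-10).
Level 25 falls in the 24-27 band.
Grid: Level 24-27 × Category II = 34-46 months.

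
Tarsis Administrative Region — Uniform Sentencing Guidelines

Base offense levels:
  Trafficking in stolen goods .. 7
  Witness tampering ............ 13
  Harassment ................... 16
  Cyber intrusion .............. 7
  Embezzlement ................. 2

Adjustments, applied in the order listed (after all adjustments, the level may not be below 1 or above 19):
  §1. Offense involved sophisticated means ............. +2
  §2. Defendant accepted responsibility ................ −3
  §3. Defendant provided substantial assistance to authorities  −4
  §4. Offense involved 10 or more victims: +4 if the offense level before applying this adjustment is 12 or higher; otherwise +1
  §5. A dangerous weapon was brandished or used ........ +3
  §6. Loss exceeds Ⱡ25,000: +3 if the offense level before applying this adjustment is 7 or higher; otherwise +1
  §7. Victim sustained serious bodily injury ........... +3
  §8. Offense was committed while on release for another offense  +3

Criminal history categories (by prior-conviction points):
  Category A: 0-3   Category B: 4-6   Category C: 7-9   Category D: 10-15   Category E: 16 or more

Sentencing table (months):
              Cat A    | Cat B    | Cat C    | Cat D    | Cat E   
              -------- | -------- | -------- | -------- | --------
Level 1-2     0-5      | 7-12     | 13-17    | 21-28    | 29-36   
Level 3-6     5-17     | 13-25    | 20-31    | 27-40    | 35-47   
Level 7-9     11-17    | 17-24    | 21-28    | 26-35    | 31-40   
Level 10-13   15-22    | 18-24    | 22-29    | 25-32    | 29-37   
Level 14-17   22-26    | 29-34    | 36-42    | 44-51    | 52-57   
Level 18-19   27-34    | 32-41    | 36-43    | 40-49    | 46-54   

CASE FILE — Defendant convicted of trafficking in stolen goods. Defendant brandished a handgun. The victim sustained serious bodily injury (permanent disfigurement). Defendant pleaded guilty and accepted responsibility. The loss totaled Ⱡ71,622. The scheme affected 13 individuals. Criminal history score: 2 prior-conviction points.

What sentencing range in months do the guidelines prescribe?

Base offense level for trafficking in stolen goods: 7.
§1 does not apply.
§2 applies: 7 − 3 = 4.
§4 applies (level before this adjustment is 4 < 12, so +1): 4 + 1 = 5.
§5 applies: 5 + 3 = 8.
§6 applies (level before this adjustment is 8 ≥ 7, so +3): 8 + 3 = 11.
§7 applies: 11 + 3 = 14.
Final offense level: 14.
Criminal history: 2 prior points → Category A (0-3).
Level 14 falls in the 14-17 band.
Grid: Level 14-17 × Category A = 22-26 months.

22-26 months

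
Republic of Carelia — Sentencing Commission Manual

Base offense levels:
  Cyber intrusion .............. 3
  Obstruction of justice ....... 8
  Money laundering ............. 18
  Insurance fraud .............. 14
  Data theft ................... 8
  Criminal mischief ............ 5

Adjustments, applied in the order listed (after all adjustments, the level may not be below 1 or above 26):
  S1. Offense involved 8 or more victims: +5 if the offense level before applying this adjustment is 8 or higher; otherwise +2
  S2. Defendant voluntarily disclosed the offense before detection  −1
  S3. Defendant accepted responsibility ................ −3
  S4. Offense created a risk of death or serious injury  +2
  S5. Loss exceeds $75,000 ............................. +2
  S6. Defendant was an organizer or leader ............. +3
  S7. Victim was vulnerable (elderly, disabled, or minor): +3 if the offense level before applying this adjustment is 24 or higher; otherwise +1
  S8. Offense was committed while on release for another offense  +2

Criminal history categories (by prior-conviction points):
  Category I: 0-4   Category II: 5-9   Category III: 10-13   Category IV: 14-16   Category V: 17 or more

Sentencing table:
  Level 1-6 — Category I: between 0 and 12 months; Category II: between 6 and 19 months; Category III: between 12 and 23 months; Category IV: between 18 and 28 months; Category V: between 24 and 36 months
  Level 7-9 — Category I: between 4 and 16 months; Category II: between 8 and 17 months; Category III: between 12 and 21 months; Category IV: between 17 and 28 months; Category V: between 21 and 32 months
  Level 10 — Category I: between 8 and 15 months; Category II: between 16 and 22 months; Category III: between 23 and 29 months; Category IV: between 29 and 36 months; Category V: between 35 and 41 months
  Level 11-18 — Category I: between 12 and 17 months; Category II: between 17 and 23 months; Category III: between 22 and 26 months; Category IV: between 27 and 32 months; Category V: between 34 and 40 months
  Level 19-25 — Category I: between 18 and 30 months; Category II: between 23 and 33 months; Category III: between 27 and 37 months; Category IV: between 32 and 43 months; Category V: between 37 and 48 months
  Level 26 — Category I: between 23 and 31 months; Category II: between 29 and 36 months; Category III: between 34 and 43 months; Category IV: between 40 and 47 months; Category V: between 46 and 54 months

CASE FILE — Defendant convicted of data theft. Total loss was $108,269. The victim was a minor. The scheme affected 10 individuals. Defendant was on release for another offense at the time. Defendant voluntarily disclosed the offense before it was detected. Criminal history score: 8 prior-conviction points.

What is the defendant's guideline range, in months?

17-23 months

Base offense level for data theft: 8.
S1 applies (level before this adjustment is 8 ≥ 8, so +5): 8 + 5 = 13.
S2 applies: 13 − 1 = 12.
S4 does not apply.
S5 applies: 12 + 2 = 14.
S7 applies (level before this adjustment is 14 < 24, so +1): 14 + 1 = 15.
S8 applies: 15 + 2 = 17.
Final offense level: 17.
Criminal history: 8 prior points → Category II (5-9).
Level 17 falls in the 11-18 band.
Grid: Level 11-18 × Category II = 17-23 months.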